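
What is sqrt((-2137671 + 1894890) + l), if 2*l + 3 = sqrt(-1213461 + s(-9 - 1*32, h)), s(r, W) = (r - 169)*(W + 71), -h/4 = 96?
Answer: sqrt(-971130 + 2*I*sqrt(1147731))/2 ≈ 0.54356 + 492.73*I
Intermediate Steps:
h = -384 (h = -4*96 = -384)
s(r, W) = (-169 + r)*(71 + W)
l = -3/2 + I*sqrt(1147731)/2 (l = -3/2 + sqrt(-1213461 + (-11999 - 169*(-384) + 71*(-9 - 1*32) - 384*(-9 - 1*32)))/2 = -3/2 + sqrt(-1213461 + (-11999 + 64896 + 71*(-9 - 32) - 384*(-9 - 32)))/2 = -3/2 + sqrt(-1213461 + (-11999 + 64896 + 71*(-41) - 384*(-41)))/2 = -3/2 + sqrt(-1213461 + (-11999 + 64896 - 2911 + 15744))/2 = -3/2 + sqrt(-1213461 + 65730)/2 = -3/2 + sqrt(-1147731)/2 = -3/2 + (I*sqrt(1147731))/2 = -3/2 + I*sqrt(1147731)/2 ≈ -1.5 + 535.66*I)
sqrt((-2137671 + 1894890) + l) = sqrt((-2137671 + 1894890) + (-3/2 + I*sqrt(1147731)/2)) = sqrt(-242781 + (-3/2 + I*sqrt(1147731)/2)) = sqrt(-485565/2 + I*sqrt(1147731)/2)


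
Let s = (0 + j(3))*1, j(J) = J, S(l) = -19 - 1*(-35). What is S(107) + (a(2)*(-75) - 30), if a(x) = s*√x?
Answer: -14 - 225*√2 ≈ -332.20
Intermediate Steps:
S(l) = 16 (S(l) = -19 + 35 = 16)
s = 3 (s = (0 + 3)*1 = 3*1 = 3)
a(x) = 3*√x
S(107) + (a(2)*(-75) - 30) = 16 + ((3*√2)*(-75) - 30) = 16 + (-225*√2 - 30) = 16 + (-30 - 225*√2) = -14 - 225*√2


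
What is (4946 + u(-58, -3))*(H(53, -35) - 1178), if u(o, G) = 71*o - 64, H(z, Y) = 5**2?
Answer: -880892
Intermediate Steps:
H(z, Y) = 25
u(o, G) = -64 + 71*o
(4946 + u(-58, -3))*(H(53, -35) - 1178) = (4946 + (-64 + 71*(-58)))*(25 - 1178) = (4946 + (-64 - 4118))*(-1153) = (4946 - 4182)*(-1153) = 764*(-1153) = -880892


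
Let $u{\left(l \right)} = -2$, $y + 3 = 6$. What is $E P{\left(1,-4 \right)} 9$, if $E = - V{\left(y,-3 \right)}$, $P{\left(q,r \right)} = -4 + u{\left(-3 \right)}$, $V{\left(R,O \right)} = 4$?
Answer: $216$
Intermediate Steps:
$y = 3$ ($y = -3 + 6 = 3$)
$P{\left(q,r \right)} = -6$ ($P{\left(q,r \right)} = -4 - 2 = -6$)
$E = -4$ ($E = \left(-1\right) 4 = -4$)
$E P{\left(1,-4 \right)} 9 = \left(-4\right) \left(-6\right) 9 = 24 \cdot 9 = 216$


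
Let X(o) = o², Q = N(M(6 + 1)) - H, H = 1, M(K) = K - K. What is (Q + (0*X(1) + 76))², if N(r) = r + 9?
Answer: 7056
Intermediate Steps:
M(K) = 0
N(r) = 9 + r
Q = 8 (Q = (9 + 0) - 1*1 = 9 - 1 = 8)
(Q + (0*X(1) + 76))² = (8 + (0*1² + 76))² = (8 + (0*1 + 76))² = (8 + (0 + 76))² = (8 + 76)² = 84² = 7056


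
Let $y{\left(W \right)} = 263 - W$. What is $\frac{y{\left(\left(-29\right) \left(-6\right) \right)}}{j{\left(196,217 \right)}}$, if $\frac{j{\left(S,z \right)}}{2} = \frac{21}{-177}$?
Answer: $- \frac{5251}{14} \approx -375.07$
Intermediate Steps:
$j{\left(S,z \right)} = - \frac{14}{59}$ ($j{\left(S,z \right)} = 2 \frac{21}{-177} = 2 \cdot 21 \left(- \frac{1}{177}\right) = 2 \left(- \frac{7}{59}\right) = - \frac{14}{59}$)
$\frac{y{\left(\left(-29\right) \left(-6\right) \right)}}{j{\left(196,217 \right)}} = \frac{263 - \left(-29\right) \left(-6\right)}{- \frac{14}{59}} = \left(263 - 174\right) \left(- \frac{59}{14}\right) = 89 \left(- \frac{59}{14}\right) = - \frac{5251}{14}$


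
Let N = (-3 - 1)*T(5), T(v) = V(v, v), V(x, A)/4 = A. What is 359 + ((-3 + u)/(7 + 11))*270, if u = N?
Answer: -886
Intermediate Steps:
V(x, A) = 4*A
T(v) = 4*v
N = -80 (N = (-3 - 1)*(4*5) = -4*20 = -80)
u = -80
359 + ((-3 + u)/(7 + 11))*270 = 359 + ((-3 - 80)/(7 + 11))*270 = 359 + (-83/18)*270 = 359 + ((1/18)*(-83))*270 = 359 - 83/18*270 = 359 - 1245 = -886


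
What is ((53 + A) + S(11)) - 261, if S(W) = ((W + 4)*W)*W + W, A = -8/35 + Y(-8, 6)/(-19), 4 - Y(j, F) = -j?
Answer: 1075958/665 ≈ 1618.0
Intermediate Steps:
Y(j, F) = 4 + j (Y(j, F) = 4 - (-1)*j = 4 + j)
A = -12/665 (A = -8/35 + (4 - 8)/(-19) = -8*1/35 - 4*(-1/19) = -8/35 + 4/19 = -12/665 ≈ -0.018045)
S(W) = W + W²*(4 + W) (S(W) = ((4 + W)*W)*W + W = (W*(4 + W))*W + W = W²*(4 + W) + W = W + W²*(4 + W))
((53 + A) + S(11)) - 261 = ((53 - 12/665) + 11*(1 + 11² + 4*11)) - 261 = (35233/665 + 11*(1 + 121 + 44)) - 261 = (35233/665 + 11*166) - 261 = (35233/665 + 1826) - 261 = 1249523/665 - 261 = 1075958/665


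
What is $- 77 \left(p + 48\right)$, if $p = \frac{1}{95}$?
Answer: $- \frac{351197}{95} \approx -3696.8$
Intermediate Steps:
$p = \frac{1}{95} \approx 0.010526$
$- 77 \left(p + 48\right) = - 77 \left(\frac{1}{95} + 48\right) = \left(-77\right) \frac{4561}{95} = - \frac{351197}{95}$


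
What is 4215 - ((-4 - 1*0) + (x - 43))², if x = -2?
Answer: 1814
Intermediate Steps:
4215 - ((-4 - 1*0) + (x - 43))² = 4215 - ((-4 - 1*0) + (-2 - 43))² = 4215 - ((-4 + 0) - 45)² = 4215 - (-4 - 45)² = 4215 - 1*(-49)² = 4215 - 1*2401 = 4215 - 2401 = 1814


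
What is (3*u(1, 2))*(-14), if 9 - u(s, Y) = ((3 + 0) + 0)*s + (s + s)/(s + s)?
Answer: -210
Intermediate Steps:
u(s, Y) = 8 - 3*s (u(s, Y) = 9 - (((3 + 0) + 0)*s + (s + s)/(s + s)) = 9 - ((3 + 0)*s + (2*s)/((2*s))) = 9 - (3*s + (2*s)*(1/(2*s))) = 9 - (3*s + 1) = 9 - (1 + 3*s) = 9 + (-1 - 3*s) = 8 - 3*s)
(3*u(1, 2))*(-14) = (3*(8 - 3*1))*(-14) = (3*(8 - 3))*(-14) = (3*5)*(-14) = 15*(-14) = -210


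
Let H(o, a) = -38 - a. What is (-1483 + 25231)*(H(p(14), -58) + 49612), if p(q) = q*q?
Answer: 1178660736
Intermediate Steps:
p(q) = q**2
(-1483 + 25231)*(H(p(14), -58) + 49612) = (-1483 + 25231)*((-38 - 1*(-58)) + 49612) = 23748*((-38 + 58) + 49612) = 23748*(20 + 49612) = 23748*49632 = 1178660736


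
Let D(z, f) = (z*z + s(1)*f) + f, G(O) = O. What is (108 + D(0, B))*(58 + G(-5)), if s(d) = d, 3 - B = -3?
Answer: 6360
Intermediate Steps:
B = 6 (B = 3 - 1*(-3) = 3 + 3 = 6)
D(z, f) = z² + 2*f (D(z, f) = (z*z + 1*f) + f = (z² + f) + f = (f + z²) + f = z² + 2*f)
(108 + D(0, B))*(58 + G(-5)) = (108 + (0² + 2*6))*(58 - 5) = (108 + (0 + 12))*53 = (108 + 12)*53 = 120*53 = 6360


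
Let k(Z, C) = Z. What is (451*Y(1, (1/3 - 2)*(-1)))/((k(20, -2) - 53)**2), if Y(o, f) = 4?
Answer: 164/99 ≈ 1.6566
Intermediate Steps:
(451*Y(1, (1/3 - 2)*(-1)))/((k(20, -2) - 53)**2) = (451*4)/((20 - 53)**2) = 1804/((-33)**2) = 1804/1089 = 1804*(1/1089) = 164/99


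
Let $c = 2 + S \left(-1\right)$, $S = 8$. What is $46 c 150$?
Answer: $-41400$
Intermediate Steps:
$c = -6$ ($c = 2 + 8 \left(-1\right) = 2 - 8 = -6$)
$46 c 150 = 46 \left(-6\right) 150 = \left(-276\right) 150 = -41400$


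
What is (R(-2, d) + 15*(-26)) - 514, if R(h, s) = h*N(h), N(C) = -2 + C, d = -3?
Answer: -896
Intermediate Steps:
R(h, s) = h*(-2 + h)
(R(-2, d) + 15*(-26)) - 514 = (-2*(-2 - 2) + 15*(-26)) - 514 = (-2*(-4) - 390) - 514 = (8 - 390) - 514 = -382 - 514 = -896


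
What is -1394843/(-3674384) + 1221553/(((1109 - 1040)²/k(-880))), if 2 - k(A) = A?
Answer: 19124752526541/84510832 ≈ 2.2630e+5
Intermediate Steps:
k(A) = 2 - A
-1394843/(-3674384) + 1221553/(((1109 - 1040)²/k(-880))) = -1394843/(-3674384) + 1221553/(((1109 - 1040)²/(2 - 1*(-880)))) = -1394843*(-1/3674384) + 1221553/((69²/(2 + 880))) = 1394843/3674384 + 1221553/((4761/882)) = 1394843/3674384 + 1221553/((4761*(1/882))) = 1394843/3674384 + 1221553/(529/98) = 1394843/3674384 + 1221553*(98/529) = 1394843/3674384 + 5204878/23 = 19124752526541/84510832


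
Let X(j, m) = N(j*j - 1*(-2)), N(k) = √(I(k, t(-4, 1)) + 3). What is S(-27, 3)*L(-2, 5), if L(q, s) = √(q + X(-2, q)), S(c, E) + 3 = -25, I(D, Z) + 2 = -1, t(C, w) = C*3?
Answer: -28*I*√2 ≈ -39.598*I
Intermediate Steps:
t(C, w) = 3*C
I(D, Z) = -3 (I(D, Z) = -2 - 1 = -3)
S(c, E) = -28 (S(c, E) = -3 - 25 = -28)
N(k) = 0 (N(k) = √(-3 + 3) = √0 = 0)
X(j, m) = 0
L(q, s) = √q (L(q, s) = √(q + 0) = √q)
S(-27, 3)*L(-2, 5) = -28*I*√2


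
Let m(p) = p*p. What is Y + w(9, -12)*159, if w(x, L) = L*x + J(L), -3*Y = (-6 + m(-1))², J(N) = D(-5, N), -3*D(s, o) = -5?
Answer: -50746/3 ≈ -16915.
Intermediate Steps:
D(s, o) = 5/3 (D(s, o) = -⅓*(-5) = 5/3)
J(N) = 5/3
m(p) = p²
Y = -25/3 (Y = -(-6 + (-1)²)²/3 = -(-6 + 1)²/3 = -⅓*(-5)² = -⅓*25 = -25/3 ≈ -8.3333)
w(x, L) = 5/3 + L*x (w(x, L) = L*x + 5/3 = 5/3 + L*x)
Y + w(9, -12)*159 = -25/3 + (5/3 - 12*9)*159 = -25/3 + (5/3 - 108)*159 = -25/3 - 319/3*159 = -25/3 - 16907 = -50746/3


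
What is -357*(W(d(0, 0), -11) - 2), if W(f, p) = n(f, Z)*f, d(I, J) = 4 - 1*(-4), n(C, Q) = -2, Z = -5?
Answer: 6426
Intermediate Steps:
d(I, J) = 8 (d(I, J) = 4 + 4 = 8)
W(f, p) = -2*f
-357*(W(d(0, 0), -11) - 2) = -357*(-2*8 - 2) = -357*(-16 - 2) = -357*(-18) = 6426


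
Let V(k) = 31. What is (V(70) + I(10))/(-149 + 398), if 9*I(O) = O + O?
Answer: 299/2241 ≈ 0.13342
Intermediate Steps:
I(O) = 2*O/9 (I(O) = (O + O)/9 = (2*O)/9 = 2*O/9)
(V(70) + I(10))/(-149 + 398) = (31 + (2/9)*10)/(-149 + 398) = (31 + 20/9)/249 = (299/9)*(1/249) = 299/2241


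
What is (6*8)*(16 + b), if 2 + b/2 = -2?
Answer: 384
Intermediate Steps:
b = -8 (b = -4 + 2*(-2) = -4 - 4 = -8)
(6*8)*(16 + b) = (6*8)*(16 - 8) = 48*8 = 384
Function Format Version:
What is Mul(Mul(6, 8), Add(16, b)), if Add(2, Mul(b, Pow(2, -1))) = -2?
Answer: 384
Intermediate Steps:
b = -8 (b = Add(-4, Mul(2, -2)) = Add(-4, -4) = -8)
Mul(Mul(6, 8), Add(16, b)) = Mul(Mul(6, 8), Add(16, -8)) = Mul(48, 8) = 384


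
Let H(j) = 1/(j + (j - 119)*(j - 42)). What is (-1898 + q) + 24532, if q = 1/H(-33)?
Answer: 34001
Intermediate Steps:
H(j) = 1/(j + (-119 + j)*(-42 + j))
q = 11367 (q = 1/(1/(4998 + (-33)**2 - 160*(-33))) = 1/(1/(4998 + 1089 + 5280)) = 1/(1/11367) = 11367)
(-1898 + q) + 24532 = (-1898 + 11367) + 24532 = 9469 + 24532 = 34001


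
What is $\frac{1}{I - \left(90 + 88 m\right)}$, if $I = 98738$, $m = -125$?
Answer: $\frac{1}{109648} \approx 9.1201 \cdot 10^{-6}$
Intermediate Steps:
$\frac{1}{I - \left(90 + 88 m\right)} = \frac{1}{98738 - -10910} = \frac{1}{98738 + \left(-90 + 11000\right)} = \frac{1}{98738 + 10910} = \frac{1}{109648}$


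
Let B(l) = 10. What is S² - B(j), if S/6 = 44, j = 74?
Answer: 69686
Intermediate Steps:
S = 264 (S = 6*44 = 264)
S² - B(j) = 264² - 1*10 = 69696 - 10 = 69686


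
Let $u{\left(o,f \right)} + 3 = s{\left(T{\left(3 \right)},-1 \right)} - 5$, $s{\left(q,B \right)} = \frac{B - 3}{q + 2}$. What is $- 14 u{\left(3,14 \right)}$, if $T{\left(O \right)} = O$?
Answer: $\frac{616}{5} \approx 123.2$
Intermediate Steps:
$s{\left(q,B \right)} = \frac{-3 + B}{2 + q}$
$u{\left(o,f \right)} = - \frac{44}{5}$ ($u{\left(o,f \right)} = -3 - \left(5 - \frac{-3 - 1}{2 + 3}\right) = -3 - \left(5 - \frac{1}{5} \left(-4\right)\right) = -3 + \left(\frac{1}{5} \left(-4\right) - 5\right) = -3 - \frac{29}{5} = - \frac{44}{5}$)
$- 14 u{\left(3,14 \right)} = \left(-14\right) \left(- \frac{44}{5}\right) = \frac{616}{5}$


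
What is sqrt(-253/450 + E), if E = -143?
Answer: I*sqrt(129206)/30 ≈ 11.982*I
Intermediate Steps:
sqrt(-253/450 + E) = sqrt(-253/450 - 143) = sqrt(-64603/450) = I*sqrt(129206)/30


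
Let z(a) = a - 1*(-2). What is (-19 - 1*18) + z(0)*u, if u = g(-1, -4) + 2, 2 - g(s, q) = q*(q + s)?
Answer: -69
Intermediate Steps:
g(s, q) = 2 - q*(q + s)
z(a) = 2 + a (z(a) = a + 2 = 2 + a)
u = -16 (u = (2 - 1*(-4)² - 1*(-4)*(-1)) + 2 = (2 - 1*16 - 4) + 2 = (2 - 16 - 4) + 2 = -18 + 2 = -16)
(-19 - 1*18) + z(0)*u = (-19 - 1*18) + (2 + 0)*(-16) = (-19 - 18) + 2*(-16) = -37 - 32 = -69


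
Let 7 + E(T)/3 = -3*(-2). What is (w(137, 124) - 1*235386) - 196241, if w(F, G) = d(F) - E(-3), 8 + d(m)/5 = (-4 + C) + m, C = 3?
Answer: -430984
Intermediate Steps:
d(m) = -45 + 5*m (d(m) = -40 + 5*((-4 + 3) + m) = -40 + 5*(-1 + m) = -40 + (-5 + 5*m) = -45 + 5*m)
E(T) = -3 (E(T) = -21 + 3*(-3*(-2)) = -21 + 3*6 = -21 + 18 = -3)
w(F, G) = -42 + 5*F (w(F, G) = (-45 + 5*F) - 1*(-3) = (-45 + 5*F) + 3 = -42 + 5*F)
(w(137, 124) - 1*235386) - 196241 = ((-42 + 5*137) - 1*235386) - 196241 = ((-42 + 685) - 235386) - 196241 = (643 - 235386) - 196241 = -234743 - 196241 = -430984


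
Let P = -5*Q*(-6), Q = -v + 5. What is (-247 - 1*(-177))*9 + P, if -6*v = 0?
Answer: -480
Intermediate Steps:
v = 0 (v = -1/6*0 = 0)
Q = 5 (Q = -1*0 + 5 = 0 + 5 = 5)
P = 150 (P = -5*5*(-6) = -25*(-6) = 150)
(-247 - 1*(-177))*9 + P = (-247 - 1*(-177))*9 + 150 = (-247 + 177)*9 + 150 = -70*9 + 150 = -630 + 150 = -480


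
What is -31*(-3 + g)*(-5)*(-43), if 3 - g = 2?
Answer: 13330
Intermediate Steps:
g = 1 (g = 3 - 1*2 = 3 - 2 = 1)
-31*(-3 + g)*(-5)*(-43) = -31*(-3 + 1)*(-5)*(-43) = -(-62)*(-5)*(-43) = -31*10*(-43) = -310*(-43) = 13330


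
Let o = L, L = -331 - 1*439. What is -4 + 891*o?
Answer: -686074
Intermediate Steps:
L = -770 (L = -331 - 439 = -770)
o = -770
-4 + 891*o = -4 + 891*(-770) = -4 - 686070 = -686074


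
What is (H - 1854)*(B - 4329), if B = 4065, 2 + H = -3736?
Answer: 1476288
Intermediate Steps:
H = -3738 (H = -2 - 3736 = -3738)
(H - 1854)*(B - 4329) = (-3738 - 1854)*(4065 - 4329) = -5592*(-264) = 1476288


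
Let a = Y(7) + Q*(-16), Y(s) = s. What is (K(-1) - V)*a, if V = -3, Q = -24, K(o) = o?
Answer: 782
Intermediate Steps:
a = 391 (a = 7 - 24*(-16) = 7 + 384 = 391)
(K(-1) - V)*a = (-1 - 1*(-3))*391 = (-1 + 3)*391 = 2*391 = 782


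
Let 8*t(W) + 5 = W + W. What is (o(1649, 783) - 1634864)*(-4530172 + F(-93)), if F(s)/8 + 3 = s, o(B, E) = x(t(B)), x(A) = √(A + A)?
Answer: 7407470692160 - 2265470*√3293 ≈ 7.4073e+12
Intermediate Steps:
t(W) = -5/8 + W/4 (t(W) = -5/8 + (W + W)/8 = -5/8 + (2*W)/8 = -5/8 + W/4)
x(A) = √2*√A (x(A) = √(2*A) = √2*√A)
o(B, E) = √2*√(-5/8 + B/4)
F(s) = -24 + 8*s
(o(1649, 783) - 1634864)*(-4530172 + F(-93)) = (√(-5 + 2*1649)/2 - 1634864)*(-4530172 + (-24 + 8*(-93))) = (√(-5 + 3298)/2 - 1634864)*(-4530172 + (-24 - 744)) = (√3293/2 - 1634864)*(-4530172 - 768) = (-1634864 + √3293/2)*(-4530940) = 7407470692160 - 2265470*√3293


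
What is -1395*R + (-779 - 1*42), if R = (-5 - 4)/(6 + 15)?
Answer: -1562/7 ≈ -223.14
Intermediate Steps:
R = -3/7 (R = -9/21 = (1/21)*(-9) = -3/7 ≈ -0.42857)
-1395*R + (-779 - 1*42) = -1395*(-3/7) + (-779 - 1*42) = 4185/7 + (-779 - 42) = 4185/7 - 821 = -1562/7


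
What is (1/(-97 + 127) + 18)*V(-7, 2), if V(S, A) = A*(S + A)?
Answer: -541/3 ≈ -180.33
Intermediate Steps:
V(S, A) = A*(A + S)
(1/(-97 + 127) + 18)*V(-7, 2) = (1/(-97 + 127) + 18)*(2*(2 - 7)) = (1/30 + 18)*(2*(-5)) = (1/30 + 18)*(-10) = (541/30)*(-10) = -541/3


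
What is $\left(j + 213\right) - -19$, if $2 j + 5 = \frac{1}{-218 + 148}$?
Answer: $\frac{32129}{140} \approx 229.49$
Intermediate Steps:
$j = - \frac{351}{140}$ ($j = - \frac{5}{2} + \frac{1}{2 \left(-218 + 148\right)} = - \frac{5}{2} + \frac{1}{2 \left(-70\right)} = - \frac{5}{2} + \frac{1}{2} \left(- \frac{1}{70}\right) = - \frac{5}{2} - \frac{1}{140} = - \frac{351}{140} \approx -2.5071$)
$\left(j + 213\right) - -19 = \left(- \frac{351}{140} + 213\right) - -19 = \frac{29469}{140} + 19 = \frac{32129}{140}$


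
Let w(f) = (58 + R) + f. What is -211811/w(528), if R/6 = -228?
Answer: 211811/782 ≈ 270.86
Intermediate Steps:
R = -1368 (R = 6*(-228) = -1368)
w(f) = -1310 + f (w(f) = (58 - 1368) + f = -1310 + f)
-211811/w(528) = -211811/(-1310 + 528) = -211811/(-782) = -211811*(-1/782) = 211811/782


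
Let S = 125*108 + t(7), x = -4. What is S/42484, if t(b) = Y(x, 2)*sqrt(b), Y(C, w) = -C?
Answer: 3375/10621 + sqrt(7)/10621 ≈ 0.31802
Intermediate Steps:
t(b) = 4*sqrt(b) (t(b) = (-1*(-4))*sqrt(b) = 4*sqrt(b))
S = 13500 + 4*sqrt(7) (S = 125*108 + 4*sqrt(7) = 13500 + 4*sqrt(7) ≈ 13511.)
S/42484 = (13500 + 4*sqrt(7))/42484 = (13500 + 4*sqrt(7))*(1/42484) = 3375/10621 + sqrt(7)/10621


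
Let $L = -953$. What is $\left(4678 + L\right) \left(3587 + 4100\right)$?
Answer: $28634075$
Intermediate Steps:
$\left(4678 + L\right) \left(3587 + 4100\right) = \left(4678 - 953\right) \left(3587 + 4100\right) = 3725 \cdot 7687 = 28634075$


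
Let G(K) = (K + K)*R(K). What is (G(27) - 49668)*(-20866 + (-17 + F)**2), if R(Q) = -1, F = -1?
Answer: 1021389324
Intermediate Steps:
G(K) = -2*K (G(K) = (K + K)*(-1) = (2*K)*(-1) = -2*K)
(G(27) - 49668)*(-20866 + (-17 + F)**2) = (-2*27 - 49668)*(-20866 + (-17 - 1)**2) = (-54 - 49668)*(-20866 + (-18)**2) = -49722*(-20866 + 324) = -49722*(-20542) = 1021389324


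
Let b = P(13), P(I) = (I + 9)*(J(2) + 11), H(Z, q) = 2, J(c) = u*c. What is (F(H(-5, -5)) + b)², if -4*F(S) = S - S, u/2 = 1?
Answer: 108900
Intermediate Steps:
u = 2 (u = 2*1 = 2)
J(c) = 2*c
F(S) = 0 (F(S) = -(S - S)/4 = -¼*0 = 0)
P(I) = 135 + 15*I (P(I) = (I + 9)*(2*2 + 11) = (9 + I)*(4 + 11) = (9 + I)*15 = 135 + 15*I)
b = 330 (b = 135 + 15*13 = 135 + 195 = 330)
(F(H(-5, -5)) + b)² = (0 + 330)² = 330² = 108900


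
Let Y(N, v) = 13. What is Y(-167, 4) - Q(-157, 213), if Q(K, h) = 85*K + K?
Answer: 13515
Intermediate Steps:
Q(K, h) = 86*K
Y(-167, 4) - Q(-157, 213) = 13 - 86*(-157) = 13 - 1*(-13502) = 13 + 13502 = 13515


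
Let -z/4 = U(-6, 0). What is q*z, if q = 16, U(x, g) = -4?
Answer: 256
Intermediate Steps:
z = 16 (z = -4*(-4) = 16)
q*z = 16*16 = 256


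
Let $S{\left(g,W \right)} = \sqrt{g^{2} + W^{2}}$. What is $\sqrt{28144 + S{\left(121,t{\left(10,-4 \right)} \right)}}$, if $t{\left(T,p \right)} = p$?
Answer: $\sqrt{28144 + \sqrt{14657}} \approx 168.12$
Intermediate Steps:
$S{\left(g,W \right)} = \sqrt{W^{2} + g^{2}}$
$\sqrt{28144 + S{\left(121,t{\left(10,-4 \right)} \right)}} = \sqrt{28144 + \sqrt{\left(-4\right)^{2} + 121^{2}}} = \sqrt{28144 + \sqrt{16 + 14641}} = \sqrt{28144 + \sqrt{14657}}$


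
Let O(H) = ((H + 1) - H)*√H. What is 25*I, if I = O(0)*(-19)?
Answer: 0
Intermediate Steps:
O(H) = √H (O(H) = ((1 + H) - H)*√H = 1*√H = √H)
I = 0 (I = √0*(-19) = 0*(-19) = 0)
25*I = 25*0 = 0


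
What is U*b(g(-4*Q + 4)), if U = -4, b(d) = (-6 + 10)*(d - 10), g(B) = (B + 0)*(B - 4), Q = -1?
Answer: -352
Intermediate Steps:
g(B) = B*(-4 + B)
b(d) = -40 + 4*d (b(d) = 4*(-10 + d) = -40 + 4*d)
U*b(g(-4*Q + 4)) = -4*(-40 + 4*((-4*(-1) + 4)*(-4 + (-4*(-1) + 4)))) = -4*(-40 + 4*((4 + 4)*(-4 + (4 + 4)))) = -4*(-40 + 4*(8*(-4 + 8))) = -4*(-40 + 4*(8*4)) = -4*(-40 + 4*32) = -4*(-40 + 128) = -4*88 = -352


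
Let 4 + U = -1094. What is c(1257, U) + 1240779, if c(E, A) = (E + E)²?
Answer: 7560975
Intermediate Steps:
U = -1098 (U = -4 - 1094 = -1098)
c(E, A) = 4*E² (c(E, A) = (2*E)² = 4*E²)
c(1257, U) + 1240779 = 4*1257² + 1240779 = 4*1580049 + 1240779 = 6320196 + 1240779 = 7560975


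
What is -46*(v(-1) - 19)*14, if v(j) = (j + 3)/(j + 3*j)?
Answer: 12558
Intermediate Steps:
v(j) = (3 + j)/(4*j) (v(j) = (3 + j)/((4*j)) = (3 + j)*(1/(4*j)) = (3 + j)/(4*j))
-46*(v(-1) - 19)*14 = -46*((¼)*(3 - 1)/(-1) - 19)*14 = -46*((¼)*(-1)*2 - 19)*14 = -46*(-½ - 19)*14 = -(-897)*14 = -46*(-273) = 12558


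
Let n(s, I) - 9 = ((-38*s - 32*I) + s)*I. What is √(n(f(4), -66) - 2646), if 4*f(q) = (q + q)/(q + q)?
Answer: I*√565674/2 ≈ 376.06*I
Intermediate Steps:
f(q) = ¼ (f(q) = ((q + q)/(q + q))/4 = ((2*q)/((2*q)))/4 = ((2*q)*(1/(2*q)))/4 = (¼)*1 = ¼)
n(s, I) = 9 + I*(-37*s - 32*I) (n(s, I) = 9 + ((-38*s - 32*I) + s)*I = 9 + (-37*s - 32*I)*I = 9 + I*(-37*s - 32*I))
√(n(f(4), -66) - 2646) = √((9 - 32*(-66)² - 37*(-66)*¼) - 2646) = √((9 - 32*4356 + 1221/2) - 2646) = √((9 - 139392 + 1221/2) - 2646) = √(-277545/2 - 2646) = √(-282837/2) = I*√565674/2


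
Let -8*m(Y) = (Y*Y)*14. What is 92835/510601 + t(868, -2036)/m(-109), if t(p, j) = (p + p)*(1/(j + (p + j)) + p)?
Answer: -351280892069773/4859226835281 ≈ -72.292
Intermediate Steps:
m(Y) = -7*Y²/4 (m(Y) = -Y*Y*14/8 = -Y²*14/8 = -7*Y²/4)
t(p, j) = 2*p*(p + 1/(p + 2*j)) (t(p, j) = (2*p)*(1/(j + (j + p)) + p) = (2*p)*(1/(p + 2*j) + p) = (2*p)*(p + 1/(p + 2*j)) = 2*p*(p + 1/(p + 2*j)))
92835/510601 + t(868, -2036)/m(-109) = 92835/510601 + (2*868*(1 + 868² + 2*(-2036)*868)/(868 + 2*(-2036)))/((-7/4*(-109)²)) = 92835*(1/510601) + (2*868*(1 + 753424 - 3534496)/(868 - 4072))/((-7/4*11881)) = 92835/510601 + (2*868*(-2781071)/(-3204))/(-83167/4) = 92835/510601 + (2*868*(-1/3204)*(-2781071))*(-4/83167) = 92835/510601 + (1206984814/801)*(-4/83167) = 92835/510601 - 689705608/9516681 = -351280892069773/4859226835281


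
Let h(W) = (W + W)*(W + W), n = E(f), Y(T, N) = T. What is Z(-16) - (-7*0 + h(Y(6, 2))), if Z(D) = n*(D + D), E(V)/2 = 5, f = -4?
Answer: -464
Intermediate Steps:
E(V) = 10 (E(V) = 2*5 = 10)
n = 10
h(W) = 4*W**2 (h(W) = (2*W)*(2*W) = 4*W**2)
Z(D) = 20*D (Z(D) = 10*(D + D) = 10*(2*D) = 20*D)
Z(-16) - (-7*0 + h(Y(6, 2))) = 20*(-16) - (-7*0 + 4*6**2) = -320 - (0 + 4*36) = -320 - (0 + 144) = -320 - 1*144 = -320 - 144 = -464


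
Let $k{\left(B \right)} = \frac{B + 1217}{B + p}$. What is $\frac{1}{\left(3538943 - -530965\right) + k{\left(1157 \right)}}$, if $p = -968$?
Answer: $\frac{189}{769214986} \approx 2.457 \cdot 10^{-7}$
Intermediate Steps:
$k{\left(B \right)} = \frac{1217 + B}{-968 + B}$ ($k{\left(B \right)} = \frac{B + 1217}{B - 968} = \frac{1217 + B}{-968 + B}$)
$\frac{1}{\left(3538943 - -530965\right) + k{\left(1157 \right)}} = \frac{1}{\left(3538943 - -530965\right) + \frac{1217 + 1157}{-968 + 1157}} = \frac{1}{\left(3538943 + 530965\right) + \frac{1}{189} \cdot 2374} = \frac{1}{4069908 + \frac{1}{189} \cdot 2374} = \frac{1}{4069908 + \frac{2374}{189}} = \frac{1}{\frac{769214986}{189}} = \frac{189}{769214986}$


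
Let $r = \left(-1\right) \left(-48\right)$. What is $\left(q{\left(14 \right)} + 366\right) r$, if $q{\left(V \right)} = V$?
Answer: $18240$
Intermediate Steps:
$r = 48$
$\left(q{\left(14 \right)} + 366\right) r = \left(14 + 366\right) 48 = 380 \cdot 48 = 18240$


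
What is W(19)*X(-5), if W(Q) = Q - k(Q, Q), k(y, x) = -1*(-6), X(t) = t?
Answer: -65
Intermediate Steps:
k(y, x) = 6
W(Q) = -6 + Q (W(Q) = Q - 1*6 = Q - 6 = -6 + Q)
W(19)*X(-5) = (-6 + 19)*(-5) = 13*(-5) = -65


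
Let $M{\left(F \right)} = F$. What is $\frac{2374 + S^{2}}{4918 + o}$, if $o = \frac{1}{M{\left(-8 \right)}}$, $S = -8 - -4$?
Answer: $\frac{19120}{39343} \approx 0.48598$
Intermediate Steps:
$S = -4$ ($S = -8 + 4 = -4$)
$o = - \frac{1}{8}$ ($o = \frac{1}{-8} = - \frac{1}{8} \approx -0.125$)
$\frac{2374 + S^{2}}{4918 + o} = \frac{2374 + \left(-4\right)^{2}}{4918 - \frac{1}{8}} = \frac{2374 + 16}{\frac{39343}{8}} = 2390 \cdot \frac{8}{39343} = \frac{19120}{39343}$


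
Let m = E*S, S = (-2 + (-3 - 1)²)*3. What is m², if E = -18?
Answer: 571536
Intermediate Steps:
S = 42 (S = (-2 + (-4)²)*3 = (-2 + 16)*3 = 14*3 = 42)
m = -756 (m = -18*42 = -756)
m² = (-756)² = 571536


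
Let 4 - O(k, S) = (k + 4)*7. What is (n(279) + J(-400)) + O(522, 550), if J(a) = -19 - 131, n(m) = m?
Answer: -3549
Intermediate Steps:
J(a) = -150
O(k, S) = -24 - 7*k (O(k, S) = 4 - (k + 4)*7 = 4 - (4 + k)*7 = 4 - (28 + 7*k) = 4 + (-28 - 7*k) = -24 - 7*k)
(n(279) + J(-400)) + O(522, 550) = (279 - 150) + (-24 - 7*522) = 129 + (-24 - 3654) = 129 - 3678 = -3549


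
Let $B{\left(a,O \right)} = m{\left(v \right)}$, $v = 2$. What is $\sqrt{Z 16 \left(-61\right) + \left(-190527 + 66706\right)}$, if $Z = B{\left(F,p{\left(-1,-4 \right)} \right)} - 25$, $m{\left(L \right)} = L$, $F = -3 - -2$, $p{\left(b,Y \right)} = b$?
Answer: $i \sqrt{101373} \approx 318.39 i$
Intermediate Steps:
$F = -1$ ($F = -3 + 2 = -1$)
$B{\left(a,O \right)} = 2$
$Z = -23$ ($Z = 2 - 25 = -23$)
$\sqrt{Z 16 \left(-61\right) + \left(-190527 + 66706\right)} = \sqrt{\left(-23\right) 16 \left(-61\right) + \left(-190527 + 66706\right)} = \sqrt{\left(-368\right) \left(-61\right) - 123821} = \sqrt{22448 - 123821} = \sqrt{-101373} = i \sqrt{101373}$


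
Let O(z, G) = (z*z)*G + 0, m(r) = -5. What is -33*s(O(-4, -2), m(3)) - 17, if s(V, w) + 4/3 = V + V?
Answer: 2139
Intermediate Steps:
O(z, G) = G*z² (O(z, G) = z²*G + 0 = G*z² + 0 = G*z²)
s(V, w) = -4/3 + 2*V (s(V, w) = -4/3 + (V + V) = -4/3 + 2*V)
-33*s(O(-4, -2), m(3)) - 17 = -33*(-4/3 + 2*(-2*(-4)²)) - 17 = -33*(-4/3 + 2*(-2*16)) - 17 = -33*(-4/3 + 2*(-32)) - 17 = -33*(-4/3 - 64) - 17 = -33*(-196/3) - 17 = 2156 - 17 = 2139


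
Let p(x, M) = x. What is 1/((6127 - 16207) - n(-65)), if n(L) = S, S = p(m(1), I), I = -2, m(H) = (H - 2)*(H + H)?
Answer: -1/10078 ≈ -9.9226e-5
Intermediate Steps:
m(H) = 2*H*(-2 + H) (m(H) = (-2 + H)*(2*H) = 2*H*(-2 + H))
S = -2 (S = 2*1*(-2 + 1) = 2*1*(-1) = -2)
n(L) = -2
1/((6127 - 16207) - n(-65)) = 1/((6127 - 16207) - 1*(-2)) = 1/(-10080 + 2) = 1/(-10078) = -1/10078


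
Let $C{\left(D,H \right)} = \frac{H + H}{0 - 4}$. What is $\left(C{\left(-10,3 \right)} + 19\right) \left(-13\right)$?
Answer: $- \frac{455}{2} \approx -227.5$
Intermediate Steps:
$C{\left(D,H \right)} = - \frac{H}{2}$ ($C{\left(D,H \right)} = \frac{2 H}{-4} = 2 H \left(- \frac{1}{4}\right) = - \frac{H}{2}$)
$\left(C{\left(-10,3 \right)} + 19\right) \left(-13\right) = \left(\left(- \frac{1}{2}\right) 3 + 19\right) \left(-13\right) = \left(- \frac{3}{2} + 19\right) \left(-13\right) = \frac{35}{2} \left(-13\right) = - \frac{455}{2}$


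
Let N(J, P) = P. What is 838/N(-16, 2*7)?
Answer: 419/7 ≈ 59.857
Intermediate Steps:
838/N(-16, 2*7) = 838/((2*7)) = 838/14 = 838*(1/14) = 419/7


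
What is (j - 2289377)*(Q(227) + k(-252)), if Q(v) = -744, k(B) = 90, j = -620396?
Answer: 1902991542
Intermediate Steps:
(j - 2289377)*(Q(227) + k(-252)) = (-620396 - 2289377)*(-744 + 90) = -2909773*(-654) = 1902991542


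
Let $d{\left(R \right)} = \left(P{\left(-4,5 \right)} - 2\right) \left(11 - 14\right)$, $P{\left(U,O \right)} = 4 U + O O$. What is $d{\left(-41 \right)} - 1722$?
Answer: $-1743$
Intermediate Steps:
$P{\left(U,O \right)} = O^{2} + 4 U$ ($P{\left(U,O \right)} = 4 U + O^{2} = O^{2} + 4 U$)
$d{\left(R \right)} = -21$ ($d{\left(R \right)} = \left(\left(5^{2} + 4 \left(-4\right)\right) - 2\right) \left(11 - 14\right) = \left(\left(25 - 16\right) - 2\right) \left(-3\right) = \left(9 - 2\right) \left(-3\right) = 7 \left(-3\right) = -21$)
$d{\left(-41 \right)} - 1722 = -21 - 1722 = -1743$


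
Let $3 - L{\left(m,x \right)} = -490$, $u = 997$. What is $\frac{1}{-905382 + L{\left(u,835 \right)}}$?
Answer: $- \frac{1}{904889} \approx -1.1051 \cdot 10^{-6}$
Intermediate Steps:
$L{\left(m,x \right)} = 493$ ($L{\left(m,x \right)} = 3 - -490 = 3 + 490 = 493$)
$\frac{1}{-905382 + L{\left(u,835 \right)}} = \frac{1}{-905382 + 493} = \frac{1}{-904889} = - \frac{1}{904889}$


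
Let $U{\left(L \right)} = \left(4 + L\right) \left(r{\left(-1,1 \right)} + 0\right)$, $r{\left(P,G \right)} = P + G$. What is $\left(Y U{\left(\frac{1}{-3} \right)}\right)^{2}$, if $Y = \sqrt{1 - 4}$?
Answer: $0$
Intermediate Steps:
$Y = i \sqrt{3}$ ($Y = \sqrt{-3} = i \sqrt{3} \approx 1.732 i$)
$r{\left(P,G \right)} = G + P$
$U{\left(L \right)} = 0$ ($U{\left(L \right)} = \left(4 + L\right) \left(\left(1 - 1\right) + 0\right) = \left(4 + L\right) \left(0 + 0\right) = \left(4 + L\right) 0 = 0$)
$\left(Y U{\left(\frac{1}{-3} \right)}\right)^{2} = \left(i \sqrt{3} \cdot 0\right)^{2} = 0^{2} = 0$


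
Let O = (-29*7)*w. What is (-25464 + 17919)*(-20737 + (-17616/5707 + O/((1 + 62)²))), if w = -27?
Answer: 6250961255080/39949 ≈ 1.5647e+8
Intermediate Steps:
O = 5481 (O = -29*7*(-27) = -203*(-27) = 5481)
(-25464 + 17919)*(-20737 + (-17616/5707 + O/((1 + 62)²))) = (-25464 + 17919)*(-20737 + (-17616/5707 + 5481/((1 + 62)²))) = -7545*(-20737 + (-17616*1/5707 + 5481/(63²))) = -7545*(-20737 + (-17616/5707 + 5481/3969)) = -7545*(-20737 + (-17616/5707 + 5481*(1/3969))) = -7545*(-20737 + (-17616/5707 + 29/21)) = -7545*(-20737 - 204433/119847) = -7545*(-2485471672/119847) = 6250961255080/39949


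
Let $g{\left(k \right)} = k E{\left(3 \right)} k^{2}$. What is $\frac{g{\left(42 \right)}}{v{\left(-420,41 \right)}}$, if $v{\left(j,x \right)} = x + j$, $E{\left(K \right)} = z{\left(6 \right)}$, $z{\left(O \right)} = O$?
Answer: $- \frac{444528}{379} \approx -1172.9$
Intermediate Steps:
$E{\left(K \right)} = 6$
$g{\left(k \right)} = 6 k^{3}$ ($g{\left(k \right)} = k 6 k^{2} = 6 k k^{2} = 6 k^{3}$)
$v{\left(j,x \right)} = j + x$
$\frac{g{\left(42 \right)}}{v{\left(-420,41 \right)}} = \frac{6 \cdot 42^{3}}{-420 + 41} = \frac{6 \cdot 74088}{-379} = 444528 \left(- \frac{1}{379}\right) = - \frac{444528}{379}$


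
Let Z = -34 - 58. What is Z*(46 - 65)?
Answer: 1748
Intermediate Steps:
Z = -92
Z*(46 - 65) = -92*(46 - 65) = -92*(-19) = 1748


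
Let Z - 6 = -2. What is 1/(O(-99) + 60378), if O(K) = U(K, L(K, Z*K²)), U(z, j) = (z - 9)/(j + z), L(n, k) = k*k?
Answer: 170772613/10310908827702 ≈ 1.6562e-5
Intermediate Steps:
Z = 4 (Z = 6 - 2 = 4)
L(n, k) = k²
U(z, j) = (-9 + z)/(j + z)
O(K) = (-9 + K)/(K + 16*K⁴) (O(K) = (-9 + K)/((4*K²)² + K) = (-9 + K)/(16*K⁴ + K) = (-9 + K)/(K + 16*K⁴))
1/(O(-99) + 60378) = 1/((-9 - 99)/(-99 + 16*(-99)⁴) + 60378) = 1/(-108/(-99 + 16*96059601) + 60378) = 1/(-108/(-99 + 1536953616) + 60378) = 1/(-108/1536953517 + 60378) = 1/((1/1536953517)*(-108) + 60378) = 1/(-12/170772613 + 60378) = 1/(10310908827702/170772613) = 170772613/10310908827702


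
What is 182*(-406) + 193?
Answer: -73699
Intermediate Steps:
182*(-406) + 193 = -73892 + 193 = -73699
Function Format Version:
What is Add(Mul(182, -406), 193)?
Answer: -73699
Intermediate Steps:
Add(Mul(182, -406), 193) = Add(-73892, 193) = -73699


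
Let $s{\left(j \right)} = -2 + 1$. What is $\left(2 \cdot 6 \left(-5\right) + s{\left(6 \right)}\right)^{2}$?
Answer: $3721$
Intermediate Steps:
$s{\left(j \right)} = -1$
$\left(2 \cdot 6 \left(-5\right) + s{\left(6 \right)}\right)^{2} = \left(2 \cdot 6 \left(-5\right) - 1\right)^{2} = \left(12 \left(-5\right) - 1\right)^{2} = \left(-60 - 1\right)^{2} = \left(-61\right)^{2} = 3721$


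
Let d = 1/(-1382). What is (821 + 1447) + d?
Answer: 3134375/1382 ≈ 2268.0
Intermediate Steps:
d = -1/1382 ≈ -0.00072359
(821 + 1447) + d = (821 + 1447) - 1/1382 = 2268 - 1/1382 = 3134375/1382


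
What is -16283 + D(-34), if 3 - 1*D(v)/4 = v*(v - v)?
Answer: -16271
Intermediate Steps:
D(v) = 12 (D(v) = 12 - 4*v*(v - v) = 12 - 4*v*0 = 12 - 4*0 = 12 + 0 = 12)
-16283 + D(-34) = -16283 + 12 = -16271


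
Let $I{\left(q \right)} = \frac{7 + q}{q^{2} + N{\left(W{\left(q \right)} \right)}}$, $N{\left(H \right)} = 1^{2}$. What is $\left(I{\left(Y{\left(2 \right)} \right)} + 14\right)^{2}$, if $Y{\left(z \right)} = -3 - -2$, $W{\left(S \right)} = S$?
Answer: $289$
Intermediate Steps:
$N{\left(H \right)} = 1$
$Y{\left(z \right)} = -1$ ($Y{\left(z \right)} = -3 + 2 = -1$)
$I{\left(q \right)} = \frac{7 + q}{1 + q^{2}}$ ($I{\left(q \right)} = \frac{7 + q}{q^{2} + 1} = \frac{7 + q}{1 + q^{2}}$)
$\left(I{\left(Y{\left(2 \right)} \right)} + 14\right)^{2} = \left(\frac{7 - 1}{1 + \left(-1\right)^{2}} + 14\right)^{2} = \left(\frac{1}{1 + 1} \cdot 6 + 14\right)^{2} = \left(\frac{1}{2} \cdot 6 + 14\right)^{2} = \left(3 + 14\right)^{2} = 17^{2} = 289$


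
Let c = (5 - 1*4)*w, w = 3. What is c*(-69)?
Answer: -207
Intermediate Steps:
c = 3 (c = (5 - 1*4)*3 = (5 - 4)*3 = 1*3 = 3)
c*(-69) = 3*(-69) = -207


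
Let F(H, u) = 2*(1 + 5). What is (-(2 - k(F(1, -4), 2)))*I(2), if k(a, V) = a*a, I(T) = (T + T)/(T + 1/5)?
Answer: 2840/11 ≈ 258.18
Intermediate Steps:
I(T) = 2*T/(⅕ + T) (I(T) = (2*T)/(T + 1*(⅕)) = (2*T)/(T + ⅕) = (2*T)/(⅕ + T) = 2*T/(⅕ + T))
F(H, u) = 12 (F(H, u) = 2*6 = 12)
k(a, V) = a²
(-(2 - k(F(1, -4), 2)))*I(2) = (-(2 - 1*12²))*(10*2/(1 + 5*2)) = (-(2 - 1*144))*(10*2/(1 + 10)) = (-(2 - 144))*(10*2/11) = (-1*(-142))*(10*2*(1/11)) = 142*(20/11) = 2840/11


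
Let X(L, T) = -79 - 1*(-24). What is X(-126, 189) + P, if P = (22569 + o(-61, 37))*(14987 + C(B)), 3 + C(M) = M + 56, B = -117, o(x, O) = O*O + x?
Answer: 356316416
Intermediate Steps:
o(x, O) = x + O² (o(x, O) = O² + x = x + O²)
C(M) = 53 + M (C(M) = -3 + (M + 56) = -3 + (56 + M) = 53 + M)
X(L, T) = -55 (X(L, T) = -79 + 24 = -55)
P = 356316471 (P = (22569 + (-61 + 37²))*(14987 + (53 - 117)) = (22569 + (-61 + 1369))*(14987 - 64) = (22569 + 1308)*14923 = 23877*14923 = 356316471)
X(-126, 189) + P = -55 + 356316471 = 356316416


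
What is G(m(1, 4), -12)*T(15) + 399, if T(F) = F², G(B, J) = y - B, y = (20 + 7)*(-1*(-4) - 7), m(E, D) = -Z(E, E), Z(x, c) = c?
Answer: -17601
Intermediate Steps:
m(E, D) = -E
y = -81 (y = 27*(4 - 7) = 27*(-3) = -81)
G(B, J) = -81 - B
G(m(1, 4), -12)*T(15) + 399 = (-81 - (-1))*15² + 399 = (-81 - 1*(-1))*225 + 399 = (-81 + 1)*225 + 399 = -80*225 + 399 = -18000 + 399 = -17601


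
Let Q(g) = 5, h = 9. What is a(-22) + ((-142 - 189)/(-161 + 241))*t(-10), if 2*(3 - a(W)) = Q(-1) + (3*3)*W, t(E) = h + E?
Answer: 8291/80 ≈ 103.64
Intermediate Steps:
t(E) = 9 + E
a(W) = ½ - 9*W/2 (a(W) = 3 - (5 + (3*3)*W)/2 = 3 - (5 + 9*W)/2 = 3 + (-5/2 - 9*W/2) = ½ - 9*W/2)
a(-22) + ((-142 - 189)/(-161 + 241))*t(-10) = (½ - 9/2*(-22)) + ((-142 - 189)/(-161 + 241))*(9 - 10) = (½ + 99) - 331/80*(-1) = 199/2 - 331*1/80*(-1) = 199/2 - 331/80*(-1) = 199/2 + 331/80 = 8291/80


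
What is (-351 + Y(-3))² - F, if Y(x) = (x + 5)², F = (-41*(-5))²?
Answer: 78384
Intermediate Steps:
F = 42025 (F = 205² = 42025)
Y(x) = (5 + x)²
(-351 + Y(-3))² - F = (-351 + (5 - 3)²)² - 1*42025 = (-351 + 2²)² - 42025 = (-351 + 4)² - 42025 = (-347)² - 42025 = 120409 - 42025 = 78384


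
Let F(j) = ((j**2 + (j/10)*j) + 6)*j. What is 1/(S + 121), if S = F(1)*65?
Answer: 2/1165 ≈ 0.0017167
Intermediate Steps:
F(j) = j*(6 + 11*j**2/10) (F(j) = ((j**2 + (j*(1/10))*j) + 6)*j = ((j**2 + (j/10)*j) + 6)*j = ((j**2 + j**2/10) + 6)*j = (11*j**2/10 + 6)*j = (6 + 11*j**2/10)*j = j*(6 + 11*j**2/10))
S = 923/2 (S = ((1/10)*1*(60 + 11*1**2))*65 = ((1/10)*1*(60 + 11*1))*65 = ((1/10)*1*(60 + 11))*65 = ((1/10)*1*71)*65 = (71/10)*65 = 923/2 ≈ 461.50)
1/(S + 121) = 1/(923/2 + 121) = 1/(1165/2) = 2/1165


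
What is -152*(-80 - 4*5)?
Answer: 15200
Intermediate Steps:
-152*(-80 - 4*5) = -152*(-80 - 20) = -152*(-100) = 15200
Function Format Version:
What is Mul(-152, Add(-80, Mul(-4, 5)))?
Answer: 15200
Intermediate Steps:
Mul(-152, Add(-80, Mul(-4, 5))) = Mul(-152, Add(-80, -20)) = Mul(-152, -100) = 15200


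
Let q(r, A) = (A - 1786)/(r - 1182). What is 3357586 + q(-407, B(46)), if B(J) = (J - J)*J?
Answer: 5335205940/1589 ≈ 3.3576e+6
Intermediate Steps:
B(J) = 0 (B(J) = 0*J = 0)
q(r, A) = (-1786 + A)/(-1182 + r)
3357586 + q(-407, B(46)) = 3357586 + (-1786 + 0)/(-1182 - 407) = 3357586 - 1786/(-1589) = 3357586 - 1/1589*(-1786) = 3357586 + 1786/1589 = 5335205940/1589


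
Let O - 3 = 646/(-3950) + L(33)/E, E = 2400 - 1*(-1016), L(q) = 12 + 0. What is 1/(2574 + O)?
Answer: 1686650/4346227133 ≈ 0.00038807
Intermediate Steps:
L(q) = 12
E = 3416 (E = 2400 + 1016 = 3416)
O = 4790033/1686650 (O = 3 + (646/(-3950) + 12/3416) = 3 + (646*(-1/3950) + 12*(1/3416)) = 3 + (-323/1975 + 3/854) = 3 - 269917/1686650 = 4790033/1686650 ≈ 2.8400)
1/(2574 + O) = 1/(2574 + 4790033/1686650) = 1/(4346227133/1686650) = 1686650/4346227133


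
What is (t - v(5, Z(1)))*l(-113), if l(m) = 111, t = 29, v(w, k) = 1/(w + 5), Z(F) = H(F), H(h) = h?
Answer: 32079/10 ≈ 3207.9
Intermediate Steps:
Z(F) = F
v(w, k) = 1/(5 + w)
(t - v(5, Z(1)))*l(-113) = (29 - 1/(5 + 5))*111 = (29 - 1/10)*111 = (289/10)*111 = 32079/10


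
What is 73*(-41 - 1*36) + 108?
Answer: -5513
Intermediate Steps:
73*(-41 - 1*36) + 108 = 73*(-41 - 36) + 108 = 73*(-77) + 108 = -5621 + 108 = -5513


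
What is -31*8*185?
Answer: -45880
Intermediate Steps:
-31*8*185 = -248*185 = -45880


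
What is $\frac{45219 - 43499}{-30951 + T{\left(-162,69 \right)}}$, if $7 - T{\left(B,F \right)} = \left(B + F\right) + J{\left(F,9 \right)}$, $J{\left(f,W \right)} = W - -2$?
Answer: $- \frac{860}{15431} \approx -0.055732$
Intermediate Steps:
$J{\left(f,W \right)} = 2 + W$ ($J{\left(f,W \right)} = W + 2 = 2 + W$)
$T{\left(B,F \right)} = -4 - B - F$ ($T{\left(B,F \right)} = 7 - \left(\left(B + F\right) + \left(2 + 9\right)\right) = 7 - \left(\left(B + F\right) + 11\right) = 7 - \left(11 + B + F\right) = -4 - B - F$)
$\frac{45219 - 43499}{-30951 + T{\left(-162,69 \right)}} = \frac{45219 - 43499}{-30951 - -89} = \frac{1720}{-30951 - -89} = \frac{1720}{-30951 + 89} = \frac{1720}{-30862} = 1720 \left(- \frac{1}{30862}\right) = - \frac{860}{15431}$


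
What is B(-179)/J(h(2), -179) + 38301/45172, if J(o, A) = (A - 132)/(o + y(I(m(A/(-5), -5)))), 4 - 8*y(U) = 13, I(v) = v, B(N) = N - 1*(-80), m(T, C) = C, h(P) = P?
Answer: 31649271/28096984 ≈ 1.1264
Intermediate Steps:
B(N) = 80 + N (B(N) = N + 80 = 80 + N)
y(U) = -9/8 (y(U) = ½ - ⅛*13 = ½ - 13/8 = -9/8)
J(o, A) = (-132 + A)/(-9/8 + o) (J(o, A) = (A - 132)/(o - 9/8) = (-132 + A)/(-9/8 + o))
B(-179)/J(h(2), -179) + 38301/45172 = (80 - 179)/((8*(-132 - 179)/(-9 + 8*2))) + 38301/45172 = -99/(8*(-311)/(-9 + 16)) + 38301*(1/45172) = -99/(8*(-311)/7) + 38301/45172 = -99/(8*(⅐)*(-311)) + 38301/45172 = -99/(-2488/7) + 38301/45172 = -99*(-7/2488) + 38301/45172 = 693/2488 + 38301/45172 = 31649271/28096984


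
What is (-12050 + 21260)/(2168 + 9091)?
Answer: 3070/3753 ≈ 0.81801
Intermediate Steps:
(-12050 + 21260)/(2168 + 9091) = 9210/11259 = 9210*(1/11259) = 3070/3753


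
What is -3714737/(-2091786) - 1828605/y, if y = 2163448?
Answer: 2105794997323/2262735119064 ≈ 0.93064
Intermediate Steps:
-3714737/(-2091786) - 1828605/y = -3714737/(-2091786) - 1828605/2163448 = -3714737*(-1/2091786) - 1828605*1/2163448 = 3714737/2091786 - 1828605/2163448 = 2105794997323/2262735119064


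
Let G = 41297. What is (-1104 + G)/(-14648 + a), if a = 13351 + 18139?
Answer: 40193/16842 ≈ 2.3865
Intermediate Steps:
a = 31490
(-1104 + G)/(-14648 + a) = (-1104 + 41297)/(-14648 + 31490) = 40193/16842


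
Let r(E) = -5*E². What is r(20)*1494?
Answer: -2988000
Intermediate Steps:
r(20)*1494 = -5*20²*1494 = -5*400*1494 = -2000*1494 = -2988000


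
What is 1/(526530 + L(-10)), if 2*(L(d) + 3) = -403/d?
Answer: 20/10530943 ≈ 1.8992e-6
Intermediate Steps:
L(d) = -3 - 403/(2*d) (L(d) = -3 + (-403/d)/2 = -3 - 403/(2*d))
1/(526530 + L(-10)) = 1/(526530 + (-3 - 403/2/(-10))) = 1/(526530 + (-3 - 403/2*(-1/10))) = 1/(526530 + (-3 + 403/20)) = 1/(526530 + 343/20) = 1/(10530943/20) = 20/10530943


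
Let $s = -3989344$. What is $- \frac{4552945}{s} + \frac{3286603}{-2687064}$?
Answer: $- \frac{109666919369}{1339952830752} \approx -0.081844$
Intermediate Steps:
$- \frac{4552945}{s} + \frac{3286603}{-2687064} = - \frac{4552945}{-3989344} + \frac{3286603}{-2687064} = \left(-4552945\right) \left(- \frac{1}{3989344}\right) + 3286603 \left(- \frac{1}{2687064}\right) = \frac{4552945}{3989344} - \frac{3286603}{2687064} = - \frac{109666919369}{1339952830752}$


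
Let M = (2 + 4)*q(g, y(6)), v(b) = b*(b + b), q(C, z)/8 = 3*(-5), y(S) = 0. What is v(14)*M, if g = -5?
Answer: -282240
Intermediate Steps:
q(C, z) = -120 (q(C, z) = 8*(3*(-5)) = 8*(-15) = -120)
v(b) = 2*b**2 (v(b) = b*(2*b) = 2*b**2)
M = -720 (M = (2 + 4)*(-120) = 6*(-120) = -720)
v(14)*M = (2*14**2)*(-720) = (2*196)*(-720) = 392*(-720) = -282240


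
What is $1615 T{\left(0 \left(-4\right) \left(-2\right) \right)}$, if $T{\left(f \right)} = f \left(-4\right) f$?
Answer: $0$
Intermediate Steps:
$T{\left(f \right)} = - 4 f^{2}$ ($T{\left(f \right)} = - 4 f f = - 4 f^{2}$)
$1615 T{\left(0 \left(-4\right) \left(-2\right) \right)} = 1615 \left(- 4 \left(0 \left(-4\right) \left(-2\right)\right)^{2}\right) = 1615 \left(- 4 \left(0 \left(-2\right)\right)^{2}\right) = 1615 \left(- 4 \cdot 0^{2}\right) = 1615 \left(\left(-4\right) 0\right) = 1615 \cdot 0 = 0$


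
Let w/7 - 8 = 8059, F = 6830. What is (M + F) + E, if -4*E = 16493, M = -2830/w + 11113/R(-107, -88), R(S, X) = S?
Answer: 62907344113/24168732 ≈ 2602.8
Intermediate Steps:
w = 56469 (w = 56 + 7*8059 = 56 + 56413 = 56469)
M = -627842807/6042183 (M = -2830/56469 + 11113/(-107) = -2830*1/56469 + 11113*(-1/107) = -2830/56469 - 11113/107 = -627842807/6042183 ≈ -103.91)
E = -16493/4 (E = -¼*16493 = -16493/4 ≈ -4123.3)
(M + F) + E = (-627842807/6042183 + 6830) - 16493/4 = 40640267083/6042183 - 16493/4 = 62907344113/24168732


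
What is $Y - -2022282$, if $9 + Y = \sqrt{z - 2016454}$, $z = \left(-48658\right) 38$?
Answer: $2022273 + i \sqrt{3865458} \approx 2.0223 \cdot 10^{6} + 1966.1 i$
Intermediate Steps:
$z = -1849004$
$Y = -9 + i \sqrt{3865458}$ ($Y = -9 + \sqrt{-1849004 - 2016454} = -9 + \sqrt{-3865458} = -9 + i \sqrt{3865458} \approx -9.0 + 1966.1 i$)
$Y - -2022282 = \left(-9 + i \sqrt{3865458}\right) - -2022282 = \left(-9 + i \sqrt{3865458}\right) + 2022282 = 2022273 + i \sqrt{3865458}$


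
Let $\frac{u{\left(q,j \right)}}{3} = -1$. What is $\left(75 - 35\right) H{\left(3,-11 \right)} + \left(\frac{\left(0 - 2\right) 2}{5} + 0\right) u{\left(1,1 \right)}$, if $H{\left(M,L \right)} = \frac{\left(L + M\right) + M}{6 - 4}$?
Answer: $- \frac{488}{5} \approx -97.6$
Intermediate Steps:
$u{\left(q,j \right)} = -3$ ($u{\left(q,j \right)} = 3 \left(-1\right) = -3$)
$H{\left(M,L \right)} = M + \frac{L}{2}$ ($H{\left(M,L \right)} = \frac{L + 2 M}{2} = \left(L + 2 M\right) \frac{1}{2} = M + \frac{L}{2}$)
$\left(75 - 35\right) H{\left(3,-11 \right)} + \left(\frac{\left(0 - 2\right) 2}{5} + 0\right) u{\left(1,1 \right)} = \left(75 - 35\right) \left(3 + \frac{1}{2} \left(-11\right)\right) + \left(\frac{\left(0 - 2\right) 2}{5} + 0\right) \left(-3\right) = \left(75 - 35\right) \left(3 - \frac{11}{2}\right) + \left(\left(-2\right) 2 \cdot \frac{1}{5} + 0\right) \left(-3\right) = 40 \left(- \frac{5}{2}\right) + \left(\left(-4\right) \frac{1}{5} + 0\right) \left(-3\right) = -100 + \left(- \frac{4}{5} + 0\right) \left(-3\right) = -100 - - \frac{12}{5} = -100 + \frac{12}{5} = - \frac{488}{5}$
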